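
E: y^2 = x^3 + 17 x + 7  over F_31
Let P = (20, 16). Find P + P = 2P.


Doubling: s = (3 x1^2 + a) / (2 y1)
s = (3*20^2 + 17) / (2*16) mod 31 = 8
x3 = s^2 - 2 x1 mod 31 = 8^2 - 2*20 = 24
y3 = s (x1 - x3) - y1 mod 31 = 8 * (20 - 24) - 16 = 14

2P = (24, 14)


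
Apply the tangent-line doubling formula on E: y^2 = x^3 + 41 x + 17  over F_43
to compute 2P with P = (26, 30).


Doubling: s = (3 x1^2 + a) / (2 y1)
s = (3*26^2 + 41) / (2*30) mod 43 = 18
x3 = s^2 - 2 x1 mod 43 = 18^2 - 2*26 = 14
y3 = s (x1 - x3) - y1 mod 43 = 18 * (26 - 14) - 30 = 14

2P = (14, 14)


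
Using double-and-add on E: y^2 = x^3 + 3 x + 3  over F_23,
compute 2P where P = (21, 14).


k = 2 = 10_2 (binary, LSB first: 01)
Double-and-add from P = (21, 14):
  bit 0 = 0: acc unchanged = O
  bit 1 = 1: acc = O + (13, 10) = (13, 10)

2P = (13, 10)


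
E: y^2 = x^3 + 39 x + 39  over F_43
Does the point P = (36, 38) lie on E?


Check whether y^2 = x^3 + 39 x + 39 (mod 43) for (x, y) = (36, 38).
LHS: y^2 = 38^2 mod 43 = 25
RHS: x^3 + 39 x + 39 = 36^3 + 39*36 + 39 mod 43 = 25
LHS = RHS

Yes, on the curve


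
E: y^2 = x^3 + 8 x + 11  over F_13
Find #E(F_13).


For each x in F_13, count y with y^2 = x^3 + 8 x + 11 mod 13:
  x = 2: RHS = 9, y in [3, 10]  -> 2 point(s)
  x = 3: RHS = 10, y in [6, 7]  -> 2 point(s)
  x = 4: RHS = 3, y in [4, 9]  -> 2 point(s)
  x = 10: RHS = 12, y in [5, 8]  -> 2 point(s)
  x = 11: RHS = 0, y in [0]  -> 1 point(s)
Affine points: 9. Add the point at infinity: total = 10.

#E(F_13) = 10


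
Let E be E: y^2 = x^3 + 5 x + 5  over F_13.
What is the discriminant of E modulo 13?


4 a^3 + 27 b^2 = 4*5^3 + 27*5^2 = 500 + 675 = 1175
Delta = -16 * (1175) = -18800
Delta mod 13 = 11

Delta = 11 (mod 13)


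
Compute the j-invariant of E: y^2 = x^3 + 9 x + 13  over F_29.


Delta = -16(4 a^3 + 27 b^2) mod 29 = 19
-1728 * (4 a)^3 = -1728 * (4*9)^3 mod 29 = 27
j = 27 * 19^(-1) mod 29 = 6

j = 6 (mod 29)


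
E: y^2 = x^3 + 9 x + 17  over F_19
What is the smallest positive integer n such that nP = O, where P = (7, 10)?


Compute successive multiples of P until we hit O:
  1P = (7, 10)
  2P = (2, 10)
  3P = (10, 9)
  4P = (0, 13)
  5P = (18, 11)
  6P = (5, 4)
  7P = (16, 1)
  8P = (16, 18)
  ... (continuing to 15P)
  15P = O

ord(P) = 15


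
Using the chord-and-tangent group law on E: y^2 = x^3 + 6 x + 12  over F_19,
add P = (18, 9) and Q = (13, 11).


P != Q, so use the chord formula.
s = (y2 - y1) / (x2 - x1) = (2) / (14) mod 19 = 11
x3 = s^2 - x1 - x2 mod 19 = 11^2 - 18 - 13 = 14
y3 = s (x1 - x3) - y1 mod 19 = 11 * (18 - 14) - 9 = 16

P + Q = (14, 16)


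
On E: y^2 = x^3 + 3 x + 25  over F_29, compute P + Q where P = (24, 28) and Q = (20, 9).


P != Q, so use the chord formula.
s = (y2 - y1) / (x2 - x1) = (10) / (25) mod 29 = 12
x3 = s^2 - x1 - x2 mod 29 = 12^2 - 24 - 20 = 13
y3 = s (x1 - x3) - y1 mod 29 = 12 * (24 - 13) - 28 = 17

P + Q = (13, 17)


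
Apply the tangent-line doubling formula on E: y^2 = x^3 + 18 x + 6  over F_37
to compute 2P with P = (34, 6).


Doubling: s = (3 x1^2 + a) / (2 y1)
s = (3*34^2 + 18) / (2*6) mod 37 = 13
x3 = s^2 - 2 x1 mod 37 = 13^2 - 2*34 = 27
y3 = s (x1 - x3) - y1 mod 37 = 13 * (34 - 27) - 6 = 11

2P = (27, 11)


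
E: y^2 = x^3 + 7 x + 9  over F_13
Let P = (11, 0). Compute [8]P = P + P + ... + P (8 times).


k = 8 = 1000_2 (binary, LSB first: 0001)
Double-and-add from P = (11, 0):
  bit 0 = 0: acc unchanged = O
  bit 1 = 0: acc unchanged = O
  bit 2 = 0: acc unchanged = O
  bit 3 = 1: acc = O + O = O

8P = O


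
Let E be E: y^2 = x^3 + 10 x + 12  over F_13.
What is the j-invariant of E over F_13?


Delta = -16(4 a^3 + 27 b^2) mod 13 = 9
-1728 * (4 a)^3 = -1728 * (4*10)^3 mod 13 = 1
j = 1 * 9^(-1) mod 13 = 3

j = 3 (mod 13)


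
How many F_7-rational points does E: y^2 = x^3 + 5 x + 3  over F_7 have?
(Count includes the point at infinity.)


For each x in F_7, count y with y^2 = x^3 + 5 x + 3 mod 7:
  x = 1: RHS = 2, y in [3, 4]  -> 2 point(s)
  x = 2: RHS = 0, y in [0]  -> 1 point(s)
  x = 6: RHS = 4, y in [2, 5]  -> 2 point(s)
Affine points: 5. Add the point at infinity: total = 6.

#E(F_7) = 6


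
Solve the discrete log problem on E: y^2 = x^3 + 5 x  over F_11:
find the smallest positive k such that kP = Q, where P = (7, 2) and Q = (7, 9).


Enumerate multiples of P until we hit Q = (7, 9):
  1P = (7, 2)
  2P = (0, 0)
  3P = (7, 9)
Match found at i = 3.

k = 3


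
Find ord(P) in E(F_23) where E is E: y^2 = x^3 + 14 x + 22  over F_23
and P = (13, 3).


Compute successive multiples of P until we hit O:
  1P = (13, 3)
  2P = (9, 7)
  3P = (2, 9)
  4P = (14, 8)
  5P = (21, 3)
  6P = (12, 20)
  7P = (11, 9)
  8P = (8, 5)
  ... (continuing to 26P)
  26P = O

ord(P) = 26


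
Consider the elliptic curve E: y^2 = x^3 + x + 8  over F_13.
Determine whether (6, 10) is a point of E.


Check whether y^2 = x^3 + 1 x + 8 (mod 13) for (x, y) = (6, 10).
LHS: y^2 = 10^2 mod 13 = 9
RHS: x^3 + 1 x + 8 = 6^3 + 1*6 + 8 mod 13 = 9
LHS = RHS

Yes, on the curve


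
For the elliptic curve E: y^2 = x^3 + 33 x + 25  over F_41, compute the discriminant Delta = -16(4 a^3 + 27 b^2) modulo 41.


4 a^3 + 27 b^2 = 4*33^3 + 27*25^2 = 143748 + 16875 = 160623
Delta = -16 * (160623) = -2569968
Delta mod 41 = 35

Delta = 35 (mod 41)


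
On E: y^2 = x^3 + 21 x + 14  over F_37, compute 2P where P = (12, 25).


Doubling: s = (3 x1^2 + a) / (2 y1)
s = (3*12^2 + 21) / (2*25) mod 37 = 32
x3 = s^2 - 2 x1 mod 37 = 32^2 - 2*12 = 1
y3 = s (x1 - x3) - y1 mod 37 = 32 * (12 - 1) - 25 = 31

2P = (1, 31)


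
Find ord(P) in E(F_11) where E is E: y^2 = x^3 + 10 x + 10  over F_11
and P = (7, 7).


Compute successive multiples of P until we hit O:
  1P = (7, 7)
  2P = (9, 2)
  3P = (4, 2)
  4P = (4, 9)
  5P = (9, 9)
  6P = (7, 4)
  7P = O

ord(P) = 7


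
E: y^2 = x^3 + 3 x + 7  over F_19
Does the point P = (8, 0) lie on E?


Check whether y^2 = x^3 + 3 x + 7 (mod 19) for (x, y) = (8, 0).
LHS: y^2 = 0^2 mod 19 = 0
RHS: x^3 + 3 x + 7 = 8^3 + 3*8 + 7 mod 19 = 11
LHS != RHS

No, not on the curve


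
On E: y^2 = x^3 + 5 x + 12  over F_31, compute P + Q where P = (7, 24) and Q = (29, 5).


P != Q, so use the chord formula.
s = (y2 - y1) / (x2 - x1) = (12) / (22) mod 31 = 9
x3 = s^2 - x1 - x2 mod 31 = 9^2 - 7 - 29 = 14
y3 = s (x1 - x3) - y1 mod 31 = 9 * (7 - 14) - 24 = 6

P + Q = (14, 6)


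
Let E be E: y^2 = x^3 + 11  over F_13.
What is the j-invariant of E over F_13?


Delta = -16(4 a^3 + 27 b^2) mod 13 = 1
-1728 * (4 a)^3 = -1728 * (4*0)^3 mod 13 = 0
j = 0 * 1^(-1) mod 13 = 0

j = 0 (mod 13)


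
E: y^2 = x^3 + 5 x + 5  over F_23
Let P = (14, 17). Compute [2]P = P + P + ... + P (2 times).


k = 2 = 10_2 (binary, LSB first: 01)
Double-and-add from P = (14, 17):
  bit 0 = 0: acc unchanged = O
  bit 1 = 1: acc = O + (3, 1) = (3, 1)

2P = (3, 1)


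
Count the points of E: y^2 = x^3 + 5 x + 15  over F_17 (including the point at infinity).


For each x in F_17, count y with y^2 = x^3 + 5 x + 15 mod 17:
  x = 0: RHS = 15, y in [7, 10]  -> 2 point(s)
  x = 1: RHS = 4, y in [2, 15]  -> 2 point(s)
  x = 2: RHS = 16, y in [4, 13]  -> 2 point(s)
  x = 7: RHS = 2, y in [6, 11]  -> 2 point(s)
  x = 12: RHS = 1, y in [1, 16]  -> 2 point(s)
  x = 13: RHS = 16, y in [4, 13]  -> 2 point(s)
  x = 16: RHS = 9, y in [3, 14]  -> 2 point(s)
Affine points: 14. Add the point at infinity: total = 15.

#E(F_17) = 15


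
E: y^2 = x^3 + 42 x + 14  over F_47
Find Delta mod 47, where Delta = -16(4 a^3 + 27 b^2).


4 a^3 + 27 b^2 = 4*42^3 + 27*14^2 = 296352 + 5292 = 301644
Delta = -16 * (301644) = -4826304
Delta mod 47 = 32

Delta = 32 (mod 47)


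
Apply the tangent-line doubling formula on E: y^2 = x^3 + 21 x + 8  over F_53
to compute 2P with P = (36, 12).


Doubling: s = (3 x1^2 + a) / (2 y1)
s = (3*36^2 + 21) / (2*12) mod 53 = 37
x3 = s^2 - 2 x1 mod 53 = 37^2 - 2*36 = 25
y3 = s (x1 - x3) - y1 mod 53 = 37 * (36 - 25) - 12 = 24

2P = (25, 24)


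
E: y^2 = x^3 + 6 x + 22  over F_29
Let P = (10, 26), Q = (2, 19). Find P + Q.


P != Q, so use the chord formula.
s = (y2 - y1) / (x2 - x1) = (22) / (21) mod 29 = 19
x3 = s^2 - x1 - x2 mod 29 = 19^2 - 10 - 2 = 1
y3 = s (x1 - x3) - y1 mod 29 = 19 * (10 - 1) - 26 = 0

P + Q = (1, 0)


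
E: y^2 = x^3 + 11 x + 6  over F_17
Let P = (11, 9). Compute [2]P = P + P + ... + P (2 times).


k = 2 = 10_2 (binary, LSB first: 01)
Double-and-add from P = (11, 9):
  bit 0 = 0: acc unchanged = O
  bit 1 = 1: acc = O + (12, 8) = (12, 8)

2P = (12, 8)


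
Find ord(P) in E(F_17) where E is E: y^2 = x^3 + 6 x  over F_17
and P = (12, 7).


Compute successive multiples of P until we hit O:
  1P = (12, 7)
  2P = (8, 4)
  3P = (5, 11)
  4P = (9, 1)
  5P = (0, 0)
  6P = (9, 16)
  7P = (5, 6)
  8P = (8, 13)
  ... (continuing to 10P)
  10P = O

ord(P) = 10


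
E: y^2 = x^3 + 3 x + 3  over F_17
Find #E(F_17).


For each x in F_17, count y with y^2 = x^3 + 3 x + 3 mod 17:
  x = 2: RHS = 0, y in [0]  -> 1 point(s)
  x = 6: RHS = 16, y in [4, 13]  -> 2 point(s)
  x = 10: RHS = 13, y in [8, 9]  -> 2 point(s)
  x = 12: RHS = 16, y in [4, 13]  -> 2 point(s)
  x = 14: RHS = 1, y in [1, 16]  -> 2 point(s)
  x = 16: RHS = 16, y in [4, 13]  -> 2 point(s)
Affine points: 11. Add the point at infinity: total = 12.

#E(F_17) = 12


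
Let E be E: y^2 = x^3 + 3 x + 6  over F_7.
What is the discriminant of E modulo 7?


4 a^3 + 27 b^2 = 4*3^3 + 27*6^2 = 108 + 972 = 1080
Delta = -16 * (1080) = -17280
Delta mod 7 = 3

Delta = 3 (mod 7)


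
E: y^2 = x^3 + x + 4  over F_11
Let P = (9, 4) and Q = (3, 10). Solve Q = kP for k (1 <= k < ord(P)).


Enumerate multiples of P until we hit Q = (3, 10):
  1P = (9, 4)
  2P = (2, 6)
  3P = (3, 10)
Match found at i = 3.

k = 3


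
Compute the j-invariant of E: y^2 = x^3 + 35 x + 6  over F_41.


Delta = -16(4 a^3 + 27 b^2) mod 41 = 35
-1728 * (4 a)^3 = -1728 * (4*35)^3 mod 41 = 1
j = 1 * 35^(-1) mod 41 = 34

j = 34 (mod 41)


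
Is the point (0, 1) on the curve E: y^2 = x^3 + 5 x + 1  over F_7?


Check whether y^2 = x^3 + 5 x + 1 (mod 7) for (x, y) = (0, 1).
LHS: y^2 = 1^2 mod 7 = 1
RHS: x^3 + 5 x + 1 = 0^3 + 5*0 + 1 mod 7 = 1
LHS = RHS

Yes, on the curve


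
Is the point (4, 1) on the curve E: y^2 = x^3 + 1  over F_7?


Check whether y^2 = x^3 + 0 x + 1 (mod 7) for (x, y) = (4, 1).
LHS: y^2 = 1^2 mod 7 = 1
RHS: x^3 + 0 x + 1 = 4^3 + 0*4 + 1 mod 7 = 2
LHS != RHS

No, not on the curve


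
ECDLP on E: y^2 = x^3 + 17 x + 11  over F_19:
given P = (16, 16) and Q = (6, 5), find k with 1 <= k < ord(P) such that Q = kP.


Enumerate multiples of P until we hit Q = (6, 5):
  1P = (16, 16)
  2P = (7, 13)
  3P = (13, 4)
  4P = (6, 5)
Match found at i = 4.

k = 4


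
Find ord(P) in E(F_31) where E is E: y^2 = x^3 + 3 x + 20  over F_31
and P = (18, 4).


Compute successive multiples of P until we hit O:
  1P = (18, 4)
  2P = (0, 12)
  3P = (22, 15)
  4P = (16, 17)
  5P = (16, 14)
  6P = (22, 16)
  7P = (0, 19)
  8P = (18, 27)
  ... (continuing to 9P)
  9P = O

ord(P) = 9


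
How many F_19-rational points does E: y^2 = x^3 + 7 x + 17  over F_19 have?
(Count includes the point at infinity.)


For each x in F_19, count y with y^2 = x^3 + 7 x + 17 mod 19:
  x = 0: RHS = 17, y in [6, 13]  -> 2 point(s)
  x = 1: RHS = 6, y in [5, 14]  -> 2 point(s)
  x = 2: RHS = 1, y in [1, 18]  -> 2 point(s)
  x = 5: RHS = 6, y in [5, 14]  -> 2 point(s)
  x = 6: RHS = 9, y in [3, 16]  -> 2 point(s)
  x = 9: RHS = 11, y in [7, 12]  -> 2 point(s)
  x = 10: RHS = 4, y in [2, 17]  -> 2 point(s)
  x = 11: RHS = 0, y in [0]  -> 1 point(s)
  x = 12: RHS = 5, y in [9, 10]  -> 2 point(s)
  x = 13: RHS = 6, y in [5, 14]  -> 2 point(s)
  x = 14: RHS = 9, y in [3, 16]  -> 2 point(s)
  x = 15: RHS = 1, y in [1, 18]  -> 2 point(s)
  x = 16: RHS = 7, y in [8, 11]  -> 2 point(s)
  x = 18: RHS = 9, y in [3, 16]  -> 2 point(s)
Affine points: 27. Add the point at infinity: total = 28.

#E(F_19) = 28


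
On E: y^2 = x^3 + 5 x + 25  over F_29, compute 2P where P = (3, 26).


Doubling: s = (3 x1^2 + a) / (2 y1)
s = (3*3^2 + 5) / (2*26) mod 29 = 14
x3 = s^2 - 2 x1 mod 29 = 14^2 - 2*3 = 16
y3 = s (x1 - x3) - y1 mod 29 = 14 * (3 - 16) - 26 = 24

2P = (16, 24)


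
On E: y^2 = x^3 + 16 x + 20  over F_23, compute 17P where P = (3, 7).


k = 17 = 10001_2 (binary, LSB first: 10001)
Double-and-add from P = (3, 7):
  bit 0 = 1: acc = O + (3, 7) = (3, 7)
  bit 1 = 0: acc unchanged = (3, 7)
  bit 2 = 0: acc unchanged = (3, 7)
  bit 3 = 0: acc unchanged = (3, 7)
  bit 4 = 1: acc = (3, 7) + (11, 20) = (12, 10)

17P = (12, 10)


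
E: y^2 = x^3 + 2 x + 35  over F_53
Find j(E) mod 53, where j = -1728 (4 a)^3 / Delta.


Delta = -16(4 a^3 + 27 b^2) mod 53 = 23
-1728 * (4 a)^3 = -1728 * (4*2)^3 mod 53 = 46
j = 46 * 23^(-1) mod 53 = 2

j = 2 (mod 53)


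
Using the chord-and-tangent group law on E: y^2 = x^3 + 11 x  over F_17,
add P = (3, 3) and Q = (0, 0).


P != Q, so use the chord formula.
s = (y2 - y1) / (x2 - x1) = (14) / (14) mod 17 = 1
x3 = s^2 - x1 - x2 mod 17 = 1^2 - 3 - 0 = 15
y3 = s (x1 - x3) - y1 mod 17 = 1 * (3 - 15) - 3 = 2

P + Q = (15, 2)


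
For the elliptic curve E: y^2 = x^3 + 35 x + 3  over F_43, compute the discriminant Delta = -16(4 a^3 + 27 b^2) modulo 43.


4 a^3 + 27 b^2 = 4*35^3 + 27*3^2 = 171500 + 243 = 171743
Delta = -16 * (171743) = -2747888
Delta mod 43 = 27

Delta = 27 (mod 43)


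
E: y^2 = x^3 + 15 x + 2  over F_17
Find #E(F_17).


For each x in F_17, count y with y^2 = x^3 + 15 x + 2 mod 17:
  x = 0: RHS = 2, y in [6, 11]  -> 2 point(s)
  x = 1: RHS = 1, y in [1, 16]  -> 2 point(s)
  x = 5: RHS = 15, y in [7, 10]  -> 2 point(s)
  x = 6: RHS = 2, y in [6, 11]  -> 2 point(s)
  x = 7: RHS = 8, y in [5, 12]  -> 2 point(s)
  x = 9: RHS = 16, y in [4, 13]  -> 2 point(s)
  x = 10: RHS = 13, y in [8, 9]  -> 2 point(s)
  x = 11: RHS = 2, y in [6, 11]  -> 2 point(s)
  x = 14: RHS = 15, y in [7, 10]  -> 2 point(s)
  x = 15: RHS = 15, y in [7, 10]  -> 2 point(s)
Affine points: 20. Add the point at infinity: total = 21.

#E(F_17) = 21


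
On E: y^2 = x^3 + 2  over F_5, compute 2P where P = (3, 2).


Doubling: s = (3 x1^2 + a) / (2 y1)
s = (3*3^2 + 0) / (2*2) mod 5 = 3
x3 = s^2 - 2 x1 mod 5 = 3^2 - 2*3 = 3
y3 = s (x1 - x3) - y1 mod 5 = 3 * (3 - 3) - 2 = 3

2P = (3, 3)


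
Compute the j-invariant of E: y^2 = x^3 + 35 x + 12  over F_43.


Delta = -16(4 a^3 + 27 b^2) mod 43 = 15
-1728 * (4 a)^3 = -1728 * (4*35)^3 mod 43 = 16
j = 16 * 15^(-1) mod 43 = 24

j = 24 (mod 43)


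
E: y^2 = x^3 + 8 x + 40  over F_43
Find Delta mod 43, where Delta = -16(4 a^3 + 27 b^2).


4 a^3 + 27 b^2 = 4*8^3 + 27*40^2 = 2048 + 43200 = 45248
Delta = -16 * (45248) = -723968
Delta mod 43 = 23

Delta = 23 (mod 43)


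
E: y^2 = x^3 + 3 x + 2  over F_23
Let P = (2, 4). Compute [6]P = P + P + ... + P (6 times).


k = 6 = 110_2 (binary, LSB first: 011)
Double-and-add from P = (2, 4):
  bit 0 = 0: acc unchanged = O
  bit 1 = 1: acc = O + (20, 14) = (20, 14)
  bit 2 = 1: acc = (20, 14) + (19, 15) = (8, 20)

6P = (8, 20)


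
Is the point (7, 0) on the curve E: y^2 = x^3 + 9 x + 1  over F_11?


Check whether y^2 = x^3 + 9 x + 1 (mod 11) for (x, y) = (7, 0).
LHS: y^2 = 0^2 mod 11 = 0
RHS: x^3 + 9 x + 1 = 7^3 + 9*7 + 1 mod 11 = 0
LHS = RHS

Yes, on the curve


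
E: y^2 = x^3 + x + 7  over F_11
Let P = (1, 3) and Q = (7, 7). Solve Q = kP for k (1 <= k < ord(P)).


Enumerate multiples of P until we hit Q = (7, 7):
  1P = (1, 3)
  2P = (7, 4)
  3P = (7, 7)
Match found at i = 3.

k = 3


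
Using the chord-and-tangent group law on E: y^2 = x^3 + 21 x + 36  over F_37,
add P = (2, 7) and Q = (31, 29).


P != Q, so use the chord formula.
s = (y2 - y1) / (x2 - x1) = (22) / (29) mod 37 = 25
x3 = s^2 - x1 - x2 mod 37 = 25^2 - 2 - 31 = 0
y3 = s (x1 - x3) - y1 mod 37 = 25 * (2 - 0) - 7 = 6

P + Q = (0, 6)


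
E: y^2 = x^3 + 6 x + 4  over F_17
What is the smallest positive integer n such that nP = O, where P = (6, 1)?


Compute successive multiples of P until we hit O:
  1P = (6, 1)
  2P = (7, 10)
  3P = (0, 2)
  4P = (3, 7)
  5P = (12, 11)
  6P = (15, 1)
  7P = (13, 16)
  8P = (13, 1)
  ... (continuing to 15P)
  15P = O

ord(P) = 15


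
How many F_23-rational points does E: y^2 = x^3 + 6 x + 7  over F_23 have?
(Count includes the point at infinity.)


For each x in F_23, count y with y^2 = x^3 + 6 x + 7 mod 23:
  x = 2: RHS = 4, y in [2, 21]  -> 2 point(s)
  x = 3: RHS = 6, y in [11, 12]  -> 2 point(s)
  x = 4: RHS = 3, y in [7, 16]  -> 2 point(s)
  x = 5: RHS = 1, y in [1, 22]  -> 2 point(s)
  x = 6: RHS = 6, y in [11, 12]  -> 2 point(s)
  x = 7: RHS = 1, y in [1, 22]  -> 2 point(s)
  x = 9: RHS = 8, y in [10, 13]  -> 2 point(s)
  x = 10: RHS = 9, y in [3, 20]  -> 2 point(s)
  x = 11: RHS = 1, y in [1, 22]  -> 2 point(s)
  x = 12: RHS = 13, y in [6, 17]  -> 2 point(s)
  x = 14: RHS = 6, y in [11, 12]  -> 2 point(s)
  x = 16: RHS = 13, y in [6, 17]  -> 2 point(s)
  x = 17: RHS = 8, y in [10, 13]  -> 2 point(s)
  x = 18: RHS = 13, y in [6, 17]  -> 2 point(s)
  x = 20: RHS = 8, y in [10, 13]  -> 2 point(s)
  x = 22: RHS = 0, y in [0]  -> 1 point(s)
Affine points: 31. Add the point at infinity: total = 32.

#E(F_23) = 32


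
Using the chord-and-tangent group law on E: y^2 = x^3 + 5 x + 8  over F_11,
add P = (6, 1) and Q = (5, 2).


P != Q, so use the chord formula.
s = (y2 - y1) / (x2 - x1) = (1) / (10) mod 11 = 10
x3 = s^2 - x1 - x2 mod 11 = 10^2 - 6 - 5 = 1
y3 = s (x1 - x3) - y1 mod 11 = 10 * (6 - 1) - 1 = 5

P + Q = (1, 5)


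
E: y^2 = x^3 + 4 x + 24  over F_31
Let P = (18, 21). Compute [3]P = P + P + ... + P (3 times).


k = 3 = 11_2 (binary, LSB first: 11)
Double-and-add from P = (18, 21):
  bit 0 = 1: acc = O + (18, 21) = (18, 21)
  bit 1 = 1: acc = (18, 21) + (13, 14) = (28, 27)

3P = (28, 27)


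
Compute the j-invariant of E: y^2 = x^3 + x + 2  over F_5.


Delta = -16(4 a^3 + 27 b^2) mod 5 = 3
-1728 * (4 a)^3 = -1728 * (4*1)^3 mod 5 = 3
j = 3 * 3^(-1) mod 5 = 1

j = 1 (mod 5)


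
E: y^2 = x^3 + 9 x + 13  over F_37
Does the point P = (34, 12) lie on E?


Check whether y^2 = x^3 + 9 x + 13 (mod 37) for (x, y) = (34, 12).
LHS: y^2 = 12^2 mod 37 = 33
RHS: x^3 + 9 x + 13 = 34^3 + 9*34 + 13 mod 37 = 33
LHS = RHS

Yes, on the curve


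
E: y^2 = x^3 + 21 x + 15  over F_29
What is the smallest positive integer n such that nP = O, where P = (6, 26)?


Compute successive multiples of P until we hit O:
  1P = (6, 26)
  2P = (8, 17)
  3P = (28, 15)
  4P = (17, 23)
  5P = (2, 23)
  6P = (27, 9)
  7P = (20, 24)
  8P = (19, 9)
  ... (continuing to 29P)
  29P = O

ord(P) = 29


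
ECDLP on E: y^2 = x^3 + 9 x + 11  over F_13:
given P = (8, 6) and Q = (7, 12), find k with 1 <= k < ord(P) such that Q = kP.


Enumerate multiples of P until we hit Q = (7, 12):
  1P = (8, 6)
  2P = (7, 1)
  3P = (10, 10)
  4P = (12, 12)
  5P = (5, 5)
  6P = (3, 0)
  7P = (5, 8)
  8P = (12, 1)
  9P = (10, 3)
  10P = (7, 12)
Match found at i = 10.

k = 10


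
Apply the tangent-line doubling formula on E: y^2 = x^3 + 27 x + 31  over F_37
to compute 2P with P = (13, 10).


Doubling: s = (3 x1^2 + a) / (2 y1)
s = (3*13^2 + 27) / (2*10) mod 37 = 23
x3 = s^2 - 2 x1 mod 37 = 23^2 - 2*13 = 22
y3 = s (x1 - x3) - y1 mod 37 = 23 * (13 - 22) - 10 = 5

2P = (22, 5)


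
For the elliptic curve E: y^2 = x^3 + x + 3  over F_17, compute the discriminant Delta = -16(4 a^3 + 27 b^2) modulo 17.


4 a^3 + 27 b^2 = 4*1^3 + 27*3^2 = 4 + 243 = 247
Delta = -16 * (247) = -3952
Delta mod 17 = 9

Delta = 9 (mod 17)


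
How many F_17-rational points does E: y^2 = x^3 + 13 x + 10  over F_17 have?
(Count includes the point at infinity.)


For each x in F_17, count y with y^2 = x^3 + 13 x + 10 mod 17:
  x = 3: RHS = 8, y in [5, 12]  -> 2 point(s)
  x = 5: RHS = 13, y in [8, 9]  -> 2 point(s)
  x = 6: RHS = 15, y in [7, 10]  -> 2 point(s)
  x = 7: RHS = 2, y in [6, 11]  -> 2 point(s)
  x = 10: RHS = 1, y in [1, 16]  -> 2 point(s)
  x = 13: RHS = 13, y in [8, 9]  -> 2 point(s)
  x = 16: RHS = 13, y in [8, 9]  -> 2 point(s)
Affine points: 14. Add the point at infinity: total = 15.

#E(F_17) = 15


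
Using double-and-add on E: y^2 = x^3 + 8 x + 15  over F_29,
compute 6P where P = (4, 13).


k = 6 = 110_2 (binary, LSB first: 011)
Double-and-add from P = (4, 13):
  bit 0 = 0: acc unchanged = O
  bit 1 = 1: acc = O + (15, 28) = (15, 28)
  bit 2 = 1: acc = (15, 28) + (5, 8) = (13, 5)

6P = (13, 5)


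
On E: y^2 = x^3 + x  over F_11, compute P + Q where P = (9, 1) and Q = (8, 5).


P != Q, so use the chord formula.
s = (y2 - y1) / (x2 - x1) = (4) / (10) mod 11 = 7
x3 = s^2 - x1 - x2 mod 11 = 7^2 - 9 - 8 = 10
y3 = s (x1 - x3) - y1 mod 11 = 7 * (9 - 10) - 1 = 3

P + Q = (10, 3)


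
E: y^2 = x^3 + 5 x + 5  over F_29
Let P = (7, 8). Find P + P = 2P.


Doubling: s = (3 x1^2 + a) / (2 y1)
s = (3*7^2 + 5) / (2*8) mod 29 = 24
x3 = s^2 - 2 x1 mod 29 = 24^2 - 2*7 = 11
y3 = s (x1 - x3) - y1 mod 29 = 24 * (7 - 11) - 8 = 12

2P = (11, 12)


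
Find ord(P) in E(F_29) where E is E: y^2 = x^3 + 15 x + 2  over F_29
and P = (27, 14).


Compute successive multiples of P until we hit O:
  1P = (27, 14)
  2P = (8, 24)
  3P = (24, 18)
  4P = (12, 24)
  5P = (13, 25)
  6P = (9, 5)
  7P = (15, 21)
  8P = (25, 9)
  ... (continuing to 21P)
  21P = O

ord(P) = 21


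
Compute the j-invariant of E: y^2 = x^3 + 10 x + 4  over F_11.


Delta = -16(4 a^3 + 27 b^2) mod 11 = 5
-1728 * (4 a)^3 = -1728 * (4*10)^3 mod 11 = 9
j = 9 * 5^(-1) mod 11 = 4

j = 4 (mod 11)


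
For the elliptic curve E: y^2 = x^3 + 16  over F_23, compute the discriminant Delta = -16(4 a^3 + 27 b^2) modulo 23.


4 a^3 + 27 b^2 = 4*0^3 + 27*16^2 = 0 + 6912 = 6912
Delta = -16 * (6912) = -110592
Delta mod 23 = 15

Delta = 15 (mod 23)


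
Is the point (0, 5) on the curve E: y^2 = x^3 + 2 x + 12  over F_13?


Check whether y^2 = x^3 + 2 x + 12 (mod 13) for (x, y) = (0, 5).
LHS: y^2 = 5^2 mod 13 = 12
RHS: x^3 + 2 x + 12 = 0^3 + 2*0 + 12 mod 13 = 12
LHS = RHS

Yes, on the curve


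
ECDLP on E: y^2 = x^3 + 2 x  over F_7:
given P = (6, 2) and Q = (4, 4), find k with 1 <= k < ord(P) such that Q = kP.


Enumerate multiples of P until we hit Q = (4, 4):
  1P = (6, 2)
  2P = (4, 4)
Match found at i = 2.

k = 2


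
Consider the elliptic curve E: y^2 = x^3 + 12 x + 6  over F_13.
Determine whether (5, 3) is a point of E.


Check whether y^2 = x^3 + 12 x + 6 (mod 13) for (x, y) = (5, 3).
LHS: y^2 = 3^2 mod 13 = 9
RHS: x^3 + 12 x + 6 = 5^3 + 12*5 + 6 mod 13 = 9
LHS = RHS

Yes, on the curve


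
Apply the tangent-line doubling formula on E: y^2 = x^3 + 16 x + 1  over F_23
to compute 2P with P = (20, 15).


Doubling: s = (3 x1^2 + a) / (2 y1)
s = (3*20^2 + 16) / (2*15) mod 23 = 16
x3 = s^2 - 2 x1 mod 23 = 16^2 - 2*20 = 9
y3 = s (x1 - x3) - y1 mod 23 = 16 * (20 - 9) - 15 = 0

2P = (9, 0)


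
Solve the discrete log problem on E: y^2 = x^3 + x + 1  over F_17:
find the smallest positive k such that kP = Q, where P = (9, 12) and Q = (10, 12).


Enumerate multiples of P until we hit Q = (10, 12):
  1P = (9, 12)
  2P = (15, 12)
  3P = (10, 5)
  4P = (13, 16)
  5P = (13, 1)
  6P = (10, 12)
Match found at i = 6.

k = 6


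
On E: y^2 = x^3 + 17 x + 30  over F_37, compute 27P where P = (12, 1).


k = 27 = 11011_2 (binary, LSB first: 11011)
Double-and-add from P = (12, 1):
  bit 0 = 1: acc = O + (12, 1) = (12, 1)
  bit 1 = 1: acc = (12, 1) + (10, 4) = (8, 30)
  bit 2 = 0: acc unchanged = (8, 30)
  bit 3 = 1: acc = (8, 30) + (22, 27) = (28, 6)
  bit 4 = 1: acc = (28, 6) + (18, 27) = (35, 5)

27P = (35, 5)


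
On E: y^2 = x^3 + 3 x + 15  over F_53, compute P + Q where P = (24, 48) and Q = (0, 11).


P != Q, so use the chord formula.
s = (y2 - y1) / (x2 - x1) = (16) / (29) mod 53 = 17
x3 = s^2 - x1 - x2 mod 53 = 17^2 - 24 - 0 = 0
y3 = s (x1 - x3) - y1 mod 53 = 17 * (24 - 0) - 48 = 42

P + Q = (0, 42)


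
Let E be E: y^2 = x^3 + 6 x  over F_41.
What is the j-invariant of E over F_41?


Delta = -16(4 a^3 + 27 b^2) mod 41 = 34
-1728 * (4 a)^3 = -1728 * (4*6)^3 mod 41 = 40
j = 40 * 34^(-1) mod 41 = 6

j = 6 (mod 41)


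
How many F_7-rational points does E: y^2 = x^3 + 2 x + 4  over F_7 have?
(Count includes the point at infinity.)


For each x in F_7, count y with y^2 = x^3 + 2 x + 4 mod 7:
  x = 0: RHS = 4, y in [2, 5]  -> 2 point(s)
  x = 1: RHS = 0, y in [0]  -> 1 point(s)
  x = 2: RHS = 2, y in [3, 4]  -> 2 point(s)
  x = 3: RHS = 2, y in [3, 4]  -> 2 point(s)
  x = 6: RHS = 1, y in [1, 6]  -> 2 point(s)
Affine points: 9. Add the point at infinity: total = 10.

#E(F_7) = 10


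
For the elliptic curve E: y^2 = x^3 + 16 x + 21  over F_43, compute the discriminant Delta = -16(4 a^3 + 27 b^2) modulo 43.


4 a^3 + 27 b^2 = 4*16^3 + 27*21^2 = 16384 + 11907 = 28291
Delta = -16 * (28291) = -452656
Delta mod 43 = 5

Delta = 5 (mod 43)


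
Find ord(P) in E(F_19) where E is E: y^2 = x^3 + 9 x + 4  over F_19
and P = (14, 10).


Compute successive multiples of P until we hit O:
  1P = (14, 10)
  2P = (17, 4)
  3P = (11, 3)
  4P = (10, 12)
  5P = (0, 2)
  6P = (3, 18)
  7P = (3, 1)
  8P = (0, 17)
  ... (continuing to 13P)
  13P = O

ord(P) = 13


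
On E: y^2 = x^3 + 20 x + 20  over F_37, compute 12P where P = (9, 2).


k = 12 = 1100_2 (binary, LSB first: 0011)
Double-and-add from P = (9, 2):
  bit 0 = 0: acc unchanged = O
  bit 1 = 0: acc unchanged = O
  bit 2 = 1: acc = O + (23, 20) = (23, 20)
  bit 3 = 1: acc = (23, 20) + (3, 25) = (18, 25)

12P = (18, 25)


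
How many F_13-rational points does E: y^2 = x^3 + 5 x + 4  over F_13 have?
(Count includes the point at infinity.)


For each x in F_13, count y with y^2 = x^3 + 5 x + 4 mod 13:
  x = 0: RHS = 4, y in [2, 11]  -> 2 point(s)
  x = 1: RHS = 10, y in [6, 7]  -> 2 point(s)
  x = 2: RHS = 9, y in [3, 10]  -> 2 point(s)
  x = 4: RHS = 10, y in [6, 7]  -> 2 point(s)
  x = 6: RHS = 3, y in [4, 9]  -> 2 point(s)
  x = 8: RHS = 10, y in [6, 7]  -> 2 point(s)
  x = 10: RHS = 1, y in [1, 12]  -> 2 point(s)
  x = 11: RHS = 12, y in [5, 8]  -> 2 point(s)
Affine points: 16. Add the point at infinity: total = 17.

#E(F_13) = 17


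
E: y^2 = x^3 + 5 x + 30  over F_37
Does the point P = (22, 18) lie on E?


Check whether y^2 = x^3 + 5 x + 30 (mod 37) for (x, y) = (22, 18).
LHS: y^2 = 18^2 mod 37 = 28
RHS: x^3 + 5 x + 30 = 22^3 + 5*22 + 30 mod 37 = 21
LHS != RHS

No, not on the curve


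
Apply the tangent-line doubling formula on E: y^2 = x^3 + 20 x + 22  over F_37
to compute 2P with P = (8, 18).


Doubling: s = (3 x1^2 + a) / (2 y1)
s = (3*8^2 + 20) / (2*18) mod 37 = 10
x3 = s^2 - 2 x1 mod 37 = 10^2 - 2*8 = 10
y3 = s (x1 - x3) - y1 mod 37 = 10 * (8 - 10) - 18 = 36

2P = (10, 36)


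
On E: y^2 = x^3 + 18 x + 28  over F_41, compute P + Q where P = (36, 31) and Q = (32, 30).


P != Q, so use the chord formula.
s = (y2 - y1) / (x2 - x1) = (40) / (37) mod 41 = 31
x3 = s^2 - x1 - x2 mod 41 = 31^2 - 36 - 32 = 32
y3 = s (x1 - x3) - y1 mod 41 = 31 * (36 - 32) - 31 = 11

P + Q = (32, 11)


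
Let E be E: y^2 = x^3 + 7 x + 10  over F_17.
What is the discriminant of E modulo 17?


4 a^3 + 27 b^2 = 4*7^3 + 27*10^2 = 1372 + 2700 = 4072
Delta = -16 * (4072) = -65152
Delta mod 17 = 9

Delta = 9 (mod 17)


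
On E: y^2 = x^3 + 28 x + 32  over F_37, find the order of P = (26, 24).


Compute successive multiples of P until we hit O:
  1P = (26, 24)
  2P = (18, 35)
  3P = (29, 31)
  4P = (8, 18)
  5P = (36, 22)
  6P = (15, 33)
  7P = (30, 23)
  8P = (25, 22)
  ... (continuing to 37P)
  37P = O

ord(P) = 37


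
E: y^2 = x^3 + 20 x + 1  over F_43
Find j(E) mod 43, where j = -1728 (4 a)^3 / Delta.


Delta = -16(4 a^3 + 27 b^2) mod 43 = 42
-1728 * (4 a)^3 = -1728 * (4*20)^3 mod 43 = 8
j = 8 * 42^(-1) mod 43 = 35

j = 35 (mod 43)


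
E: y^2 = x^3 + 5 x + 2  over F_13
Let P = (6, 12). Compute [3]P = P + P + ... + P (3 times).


k = 3 = 11_2 (binary, LSB first: 11)
Double-and-add from P = (6, 12):
  bit 0 = 1: acc = O + (6, 12) = (6, 12)
  bit 1 = 1: acc = (6, 12) + (5, 3) = (5, 10)

3P = (5, 10)


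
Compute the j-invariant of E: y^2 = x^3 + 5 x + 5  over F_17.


Delta = -16(4 a^3 + 27 b^2) mod 17 = 2
-1728 * (4 a)^3 = -1728 * (4*5)^3 mod 17 = 9
j = 9 * 2^(-1) mod 17 = 13

j = 13 (mod 17)


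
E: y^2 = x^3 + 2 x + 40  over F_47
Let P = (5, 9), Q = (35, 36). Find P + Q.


P != Q, so use the chord formula.
s = (y2 - y1) / (x2 - x1) = (27) / (30) mod 47 = 15
x3 = s^2 - x1 - x2 mod 47 = 15^2 - 5 - 35 = 44
y3 = s (x1 - x3) - y1 mod 47 = 15 * (5 - 44) - 9 = 17

P + Q = (44, 17)


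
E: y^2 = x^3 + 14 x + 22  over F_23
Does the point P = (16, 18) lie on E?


Check whether y^2 = x^3 + 14 x + 22 (mod 23) for (x, y) = (16, 18).
LHS: y^2 = 18^2 mod 23 = 2
RHS: x^3 + 14 x + 22 = 16^3 + 14*16 + 22 mod 23 = 18
LHS != RHS

No, not on the curve


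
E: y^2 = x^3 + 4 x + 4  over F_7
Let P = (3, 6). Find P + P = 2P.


Doubling: s = (3 x1^2 + a) / (2 y1)
s = (3*3^2 + 4) / (2*6) mod 7 = 2
x3 = s^2 - 2 x1 mod 7 = 2^2 - 2*3 = 5
y3 = s (x1 - x3) - y1 mod 7 = 2 * (3 - 5) - 6 = 4

2P = (5, 4)


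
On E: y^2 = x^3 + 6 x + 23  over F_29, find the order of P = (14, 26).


Compute successive multiples of P until we hit O:
  1P = (14, 26)
  2P = (0, 9)
  3P = (11, 17)
  4P = (13, 6)
  5P = (25, 15)
  6P = (20, 9)
  7P = (28, 4)
  8P = (9, 20)
  ... (continuing to 31P)
  31P = O

ord(P) = 31


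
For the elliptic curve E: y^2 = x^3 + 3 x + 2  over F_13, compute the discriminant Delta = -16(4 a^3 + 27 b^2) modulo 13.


4 a^3 + 27 b^2 = 4*3^3 + 27*2^2 = 108 + 108 = 216
Delta = -16 * (216) = -3456
Delta mod 13 = 2

Delta = 2 (mod 13)


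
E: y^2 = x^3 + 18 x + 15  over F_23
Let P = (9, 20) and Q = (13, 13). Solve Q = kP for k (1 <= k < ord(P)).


Enumerate multiples of P until we hit Q = (13, 13):
  1P = (9, 20)
  2P = (17, 6)
  3P = (13, 10)
  4P = (13, 13)
Match found at i = 4.

k = 4


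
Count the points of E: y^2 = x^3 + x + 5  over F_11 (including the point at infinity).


For each x in F_11, count y with y^2 = x^3 + 1 x + 5 mod 11:
  x = 0: RHS = 5, y in [4, 7]  -> 2 point(s)
  x = 2: RHS = 4, y in [2, 9]  -> 2 point(s)
  x = 5: RHS = 3, y in [5, 6]  -> 2 point(s)
  x = 7: RHS = 3, y in [5, 6]  -> 2 point(s)
  x = 10: RHS = 3, y in [5, 6]  -> 2 point(s)
Affine points: 10. Add the point at infinity: total = 11.

#E(F_11) = 11


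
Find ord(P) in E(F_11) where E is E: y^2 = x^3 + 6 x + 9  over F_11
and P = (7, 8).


Compute successive multiples of P until we hit O:
  1P = (7, 8)
  2P = (1, 4)
  3P = (1, 7)
  4P = (7, 3)
  5P = O

ord(P) = 5


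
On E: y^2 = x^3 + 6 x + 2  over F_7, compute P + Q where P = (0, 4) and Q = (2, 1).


P != Q, so use the chord formula.
s = (y2 - y1) / (x2 - x1) = (4) / (2) mod 7 = 2
x3 = s^2 - x1 - x2 mod 7 = 2^2 - 0 - 2 = 2
y3 = s (x1 - x3) - y1 mod 7 = 2 * (0 - 2) - 4 = 6

P + Q = (2, 6)


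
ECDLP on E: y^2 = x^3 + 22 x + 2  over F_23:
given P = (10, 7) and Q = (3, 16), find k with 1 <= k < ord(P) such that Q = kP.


Enumerate multiples of P until we hit Q = (3, 16):
  1P = (10, 7)
  2P = (3, 16)
Match found at i = 2.

k = 2


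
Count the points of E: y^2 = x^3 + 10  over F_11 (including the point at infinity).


For each x in F_11, count y with y^2 = x^3 + 0 x + 10 mod 11:
  x = 1: RHS = 0, y in [0]  -> 1 point(s)
  x = 3: RHS = 4, y in [2, 9]  -> 2 point(s)
  x = 5: RHS = 3, y in [5, 6]  -> 2 point(s)
  x = 7: RHS = 1, y in [1, 10]  -> 2 point(s)
  x = 8: RHS = 5, y in [4, 7]  -> 2 point(s)
  x = 10: RHS = 9, y in [3, 8]  -> 2 point(s)
Affine points: 11. Add the point at infinity: total = 12.

#E(F_11) = 12


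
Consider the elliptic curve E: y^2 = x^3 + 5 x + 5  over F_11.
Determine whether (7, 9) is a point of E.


Check whether y^2 = x^3 + 5 x + 5 (mod 11) for (x, y) = (7, 9).
LHS: y^2 = 9^2 mod 11 = 4
RHS: x^3 + 5 x + 5 = 7^3 + 5*7 + 5 mod 11 = 9
LHS != RHS

No, not on the curve


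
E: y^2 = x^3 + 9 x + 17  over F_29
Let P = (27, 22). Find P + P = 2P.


Doubling: s = (3 x1^2 + a) / (2 y1)
s = (3*27^2 + 9) / (2*22) mod 29 = 13
x3 = s^2 - 2 x1 mod 29 = 13^2 - 2*27 = 28
y3 = s (x1 - x3) - y1 mod 29 = 13 * (27 - 28) - 22 = 23

2P = (28, 23)


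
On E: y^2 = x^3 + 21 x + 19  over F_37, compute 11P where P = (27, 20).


k = 11 = 1011_2 (binary, LSB first: 1101)
Double-and-add from P = (27, 20):
  bit 0 = 1: acc = O + (27, 20) = (27, 20)
  bit 1 = 1: acc = (27, 20) + (36, 16) = (8, 25)
  bit 2 = 0: acc unchanged = (8, 25)
  bit 3 = 1: acc = (8, 25) + (25, 0) = (31, 11)

11P = (31, 11)


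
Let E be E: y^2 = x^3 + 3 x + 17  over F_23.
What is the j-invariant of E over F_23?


Delta = -16(4 a^3 + 27 b^2) mod 23 = 16
-1728 * (4 a)^3 = -1728 * (4*3)^3 mod 23 = 14
j = 14 * 16^(-1) mod 23 = 21

j = 21 (mod 23)


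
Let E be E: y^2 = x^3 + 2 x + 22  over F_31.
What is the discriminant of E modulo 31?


4 a^3 + 27 b^2 = 4*2^3 + 27*22^2 = 32 + 13068 = 13100
Delta = -16 * (13100) = -209600
Delta mod 31 = 22

Delta = 22 (mod 31)


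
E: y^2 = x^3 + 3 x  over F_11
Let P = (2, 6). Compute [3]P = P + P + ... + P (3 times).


k = 3 = 11_2 (binary, LSB first: 11)
Double-and-add from P = (2, 6):
  bit 0 = 1: acc = O + (2, 6) = (2, 6)
  bit 1 = 1: acc = (2, 6) + (1, 9) = (6, 6)

3P = (6, 6)


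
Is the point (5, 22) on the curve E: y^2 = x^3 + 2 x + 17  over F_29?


Check whether y^2 = x^3 + 2 x + 17 (mod 29) for (x, y) = (5, 22).
LHS: y^2 = 22^2 mod 29 = 20
RHS: x^3 + 2 x + 17 = 5^3 + 2*5 + 17 mod 29 = 7
LHS != RHS

No, not on the curve


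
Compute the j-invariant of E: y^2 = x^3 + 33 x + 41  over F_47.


Delta = -16(4 a^3 + 27 b^2) mod 47 = 29
-1728 * (4 a)^3 = -1728 * (4*33)^3 mod 47 = 18
j = 18 * 29^(-1) mod 47 = 46

j = 46 (mod 47)


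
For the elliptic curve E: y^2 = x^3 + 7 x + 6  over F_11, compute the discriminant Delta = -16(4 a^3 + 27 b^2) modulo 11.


4 a^3 + 27 b^2 = 4*7^3 + 27*6^2 = 1372 + 972 = 2344
Delta = -16 * (2344) = -37504
Delta mod 11 = 6

Delta = 6 (mod 11)


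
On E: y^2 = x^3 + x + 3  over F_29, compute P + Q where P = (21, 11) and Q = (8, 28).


P != Q, so use the chord formula.
s = (y2 - y1) / (x2 - x1) = (17) / (16) mod 29 = 21
x3 = s^2 - x1 - x2 mod 29 = 21^2 - 21 - 8 = 6
y3 = s (x1 - x3) - y1 mod 29 = 21 * (21 - 6) - 11 = 14

P + Q = (6, 14)


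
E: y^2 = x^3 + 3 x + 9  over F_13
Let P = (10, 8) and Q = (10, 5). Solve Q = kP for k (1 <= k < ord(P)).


Enumerate multiples of P until we hit Q = (10, 5):
  1P = (10, 8)
  2P = (2, 7)
  3P = (0, 3)
  4P = (0, 10)
  5P = (2, 6)
  6P = (10, 5)
Match found at i = 6.

k = 6


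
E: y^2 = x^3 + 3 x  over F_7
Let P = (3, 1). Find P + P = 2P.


Doubling: s = (3 x1^2 + a) / (2 y1)
s = (3*3^2 + 3) / (2*1) mod 7 = 1
x3 = s^2 - 2 x1 mod 7 = 1^2 - 2*3 = 2
y3 = s (x1 - x3) - y1 mod 7 = 1 * (3 - 2) - 1 = 0

2P = (2, 0)


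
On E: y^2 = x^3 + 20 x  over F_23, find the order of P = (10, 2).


Compute successive multiples of P until we hit O:
  1P = (10, 2)
  2P = (9, 9)
  3P = (7, 0)
  4P = (9, 14)
  5P = (10, 21)
  6P = O

ord(P) = 6


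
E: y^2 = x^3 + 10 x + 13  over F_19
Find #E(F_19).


For each x in F_19, count y with y^2 = x^3 + 10 x + 13 mod 19:
  x = 1: RHS = 5, y in [9, 10]  -> 2 point(s)
  x = 5: RHS = 17, y in [6, 13]  -> 2 point(s)
  x = 6: RHS = 4, y in [2, 17]  -> 2 point(s)
  x = 8: RHS = 16, y in [4, 15]  -> 2 point(s)
  x = 10: RHS = 11, y in [7, 12]  -> 2 point(s)
  x = 14: RHS = 9, y in [3, 16]  -> 2 point(s)
  x = 15: RHS = 4, y in [2, 17]  -> 2 point(s)
  x = 17: RHS = 4, y in [2, 17]  -> 2 point(s)
Affine points: 16. Add the point at infinity: total = 17.

#E(F_19) = 17


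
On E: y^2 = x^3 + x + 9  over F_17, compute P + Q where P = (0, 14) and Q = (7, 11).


P != Q, so use the chord formula.
s = (y2 - y1) / (x2 - x1) = (14) / (7) mod 17 = 2
x3 = s^2 - x1 - x2 mod 17 = 2^2 - 0 - 7 = 14
y3 = s (x1 - x3) - y1 mod 17 = 2 * (0 - 14) - 14 = 9

P + Q = (14, 9)


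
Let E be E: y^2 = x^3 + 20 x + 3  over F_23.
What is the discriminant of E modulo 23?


4 a^3 + 27 b^2 = 4*20^3 + 27*3^2 = 32000 + 243 = 32243
Delta = -16 * (32243) = -515888
Delta mod 23 = 2

Delta = 2 (mod 23)


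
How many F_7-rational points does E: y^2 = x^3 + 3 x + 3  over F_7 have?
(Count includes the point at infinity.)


For each x in F_7, count y with y^2 = x^3 + 3 x + 3 mod 7:
  x = 1: RHS = 0, y in [0]  -> 1 point(s)
  x = 3: RHS = 4, y in [2, 5]  -> 2 point(s)
  x = 4: RHS = 2, y in [3, 4]  -> 2 point(s)
Affine points: 5. Add the point at infinity: total = 6.

#E(F_7) = 6


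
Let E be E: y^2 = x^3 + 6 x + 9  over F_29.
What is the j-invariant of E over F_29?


Delta = -16(4 a^3 + 27 b^2) mod 29 = 20
-1728 * (4 a)^3 = -1728 * (4*6)^3 mod 29 = 8
j = 8 * 20^(-1) mod 29 = 12

j = 12 (mod 29)


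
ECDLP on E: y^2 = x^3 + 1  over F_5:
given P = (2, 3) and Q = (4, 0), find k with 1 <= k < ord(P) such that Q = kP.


Enumerate multiples of P until we hit Q = (4, 0):
  1P = (2, 3)
  2P = (0, 1)
  3P = (4, 0)
Match found at i = 3.

k = 3


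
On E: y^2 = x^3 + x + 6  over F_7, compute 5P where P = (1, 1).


k = 5 = 101_2 (binary, LSB first: 101)
Double-and-add from P = (1, 1):
  bit 0 = 1: acc = O + (1, 1) = (1, 1)
  bit 1 = 0: acc unchanged = (1, 1)
  bit 2 = 1: acc = (1, 1) + (4, 5) = (3, 1)

5P = (3, 1)


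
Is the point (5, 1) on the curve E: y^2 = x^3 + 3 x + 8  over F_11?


Check whether y^2 = x^3 + 3 x + 8 (mod 11) for (x, y) = (5, 1).
LHS: y^2 = 1^2 mod 11 = 1
RHS: x^3 + 3 x + 8 = 5^3 + 3*5 + 8 mod 11 = 5
LHS != RHS

No, not on the curve


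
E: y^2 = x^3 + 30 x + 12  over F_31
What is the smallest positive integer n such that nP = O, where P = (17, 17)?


Compute successive multiples of P until we hit O:
  1P = (17, 17)
  2P = (25, 9)
  3P = (21, 18)
  4P = (26, 4)
  5P = (23, 2)
  6P = (5, 15)
  7P = (3, 6)
  8P = (20, 5)
  ... (continuing to 21P)
  21P = O

ord(P) = 21


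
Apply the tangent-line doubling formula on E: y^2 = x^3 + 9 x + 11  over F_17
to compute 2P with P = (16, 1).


Doubling: s = (3 x1^2 + a) / (2 y1)
s = (3*16^2 + 9) / (2*1) mod 17 = 6
x3 = s^2 - 2 x1 mod 17 = 6^2 - 2*16 = 4
y3 = s (x1 - x3) - y1 mod 17 = 6 * (16 - 4) - 1 = 3

2P = (4, 3)


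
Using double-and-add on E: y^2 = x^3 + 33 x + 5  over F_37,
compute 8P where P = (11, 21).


k = 8 = 1000_2 (binary, LSB first: 0001)
Double-and-add from P = (11, 21):
  bit 0 = 0: acc unchanged = O
  bit 1 = 0: acc unchanged = O
  bit 2 = 0: acc unchanged = O
  bit 3 = 1: acc = O + (17, 22) = (17, 22)

8P = (17, 22)


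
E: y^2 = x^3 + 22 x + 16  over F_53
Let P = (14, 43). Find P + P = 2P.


Doubling: s = (3 x1^2 + a) / (2 y1)
s = (3*14^2 + 22) / (2*43) mod 53 = 49
x3 = s^2 - 2 x1 mod 53 = 49^2 - 2*14 = 41
y3 = s (x1 - x3) - y1 mod 53 = 49 * (14 - 41) - 43 = 12

2P = (41, 12)


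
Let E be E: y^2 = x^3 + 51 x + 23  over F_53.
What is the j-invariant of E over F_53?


Delta = -16(4 a^3 + 27 b^2) mod 53 = 43
-1728 * (4 a)^3 = -1728 * (4*51)^3 mod 53 = 7
j = 7 * 43^(-1) mod 53 = 47

j = 47 (mod 53)


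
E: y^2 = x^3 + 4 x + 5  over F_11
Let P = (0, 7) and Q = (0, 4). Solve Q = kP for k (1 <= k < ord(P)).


Enumerate multiples of P until we hit Q = (0, 4):
  1P = (0, 7)
  2P = (3, 0)
  3P = (0, 4)
Match found at i = 3.

k = 3


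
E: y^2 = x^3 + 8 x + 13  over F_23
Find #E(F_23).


For each x in F_23, count y with y^2 = x^3 + 8 x + 13 mod 23:
  x = 0: RHS = 13, y in [6, 17]  -> 2 point(s)
  x = 3: RHS = 18, y in [8, 15]  -> 2 point(s)
  x = 6: RHS = 1, y in [1, 22]  -> 2 point(s)
  x = 9: RHS = 9, y in [3, 20]  -> 2 point(s)
  x = 10: RHS = 12, y in [9, 14]  -> 2 point(s)
  x = 11: RHS = 6, y in [11, 12]  -> 2 point(s)
  x = 15: RHS = 12, y in [9, 14]  -> 2 point(s)
  x = 17: RHS = 2, y in [5, 18]  -> 2 point(s)
  x = 18: RHS = 9, y in [3, 20]  -> 2 point(s)
  x = 19: RHS = 9, y in [3, 20]  -> 2 point(s)
  x = 20: RHS = 8, y in [10, 13]  -> 2 point(s)
  x = 21: RHS = 12, y in [9, 14]  -> 2 point(s)
  x = 22: RHS = 4, y in [2, 21]  -> 2 point(s)
Affine points: 26. Add the point at infinity: total = 27.

#E(F_23) = 27
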